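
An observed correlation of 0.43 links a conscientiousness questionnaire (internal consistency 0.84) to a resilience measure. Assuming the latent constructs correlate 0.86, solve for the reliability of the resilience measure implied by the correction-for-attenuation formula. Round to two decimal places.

0.30

r_true = r_obs / √(r_xx · r_yy) ⇒ 0.86 = 0.43 / √(0.84 · r_yy).
√(0.84 · r_yy) = 0.43 / 0.86 = 0.5000; 0.84 · r_yy = 0.2500; r_yy = 0.2500 / 0.84 ≈ 0.30.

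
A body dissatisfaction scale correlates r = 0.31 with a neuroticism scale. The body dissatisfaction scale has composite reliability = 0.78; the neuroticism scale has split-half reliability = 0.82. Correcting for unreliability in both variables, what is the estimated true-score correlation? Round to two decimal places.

0.39

r_true = r_obs / √(r_xx · r_yy) = 0.31 / √(0.78 × 0.82) = 0.31 / √0.6396 = 0.31 / 0.7997 ≈ 0.39.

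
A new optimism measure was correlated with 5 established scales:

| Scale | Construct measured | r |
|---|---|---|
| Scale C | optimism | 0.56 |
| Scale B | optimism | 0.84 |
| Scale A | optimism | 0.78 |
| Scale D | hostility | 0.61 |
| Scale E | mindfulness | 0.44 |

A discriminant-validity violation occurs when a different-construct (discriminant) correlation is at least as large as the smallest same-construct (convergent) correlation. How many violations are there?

Convergent (same construct = optimism): Scale C, Scale B, Scale A.
Smallest convergent = 0.56. Discriminant values: 0.61, 0.44; count ≥ 0.56 → 1.

1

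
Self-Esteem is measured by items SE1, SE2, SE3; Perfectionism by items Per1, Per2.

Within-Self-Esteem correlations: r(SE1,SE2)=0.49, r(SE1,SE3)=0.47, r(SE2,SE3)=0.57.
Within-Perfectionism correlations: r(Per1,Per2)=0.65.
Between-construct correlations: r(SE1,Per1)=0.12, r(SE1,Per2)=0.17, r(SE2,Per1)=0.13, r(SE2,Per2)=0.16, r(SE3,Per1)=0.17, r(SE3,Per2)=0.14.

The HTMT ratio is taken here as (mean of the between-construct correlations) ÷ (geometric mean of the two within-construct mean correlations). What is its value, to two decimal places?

0.26

Mean heterotrait r = 0.89/6 = 0.1483.
Mean within-SE = 1.53/3 = 0.5100; mean within-Per = 0.65/1 = 0.6500.
Geometric mean = √(0.5100 × 0.6500) = 0.5758.
HTMT = 0.1483 / 0.5758 = 0.26.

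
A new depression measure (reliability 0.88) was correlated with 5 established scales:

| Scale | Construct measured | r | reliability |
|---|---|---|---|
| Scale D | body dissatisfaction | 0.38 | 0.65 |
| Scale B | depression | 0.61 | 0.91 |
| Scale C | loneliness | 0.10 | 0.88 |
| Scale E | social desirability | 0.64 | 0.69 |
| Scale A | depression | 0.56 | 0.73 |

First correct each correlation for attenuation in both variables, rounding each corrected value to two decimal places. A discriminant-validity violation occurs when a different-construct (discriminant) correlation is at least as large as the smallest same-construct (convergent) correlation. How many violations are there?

Disattenuated r (r / √(r_scale · r_new)):
  Scale D (disc): 0.38 / √(0.65·0.88) = 0.50
  Scale B (conv): 0.61 / √(0.91·0.88) = 0.68
  Scale C (disc): 0.10 / √(0.88·0.88) = 0.11
  Scale E (disc): 0.64 / √(0.69·0.88) = 0.82
  Scale A (conv): 0.56 / √(0.73·0.88) = 0.70
Smallest convergent = 0.68. Discriminant values: 0.50, 0.11, 0.82; count ≥ 0.68 → 1.

1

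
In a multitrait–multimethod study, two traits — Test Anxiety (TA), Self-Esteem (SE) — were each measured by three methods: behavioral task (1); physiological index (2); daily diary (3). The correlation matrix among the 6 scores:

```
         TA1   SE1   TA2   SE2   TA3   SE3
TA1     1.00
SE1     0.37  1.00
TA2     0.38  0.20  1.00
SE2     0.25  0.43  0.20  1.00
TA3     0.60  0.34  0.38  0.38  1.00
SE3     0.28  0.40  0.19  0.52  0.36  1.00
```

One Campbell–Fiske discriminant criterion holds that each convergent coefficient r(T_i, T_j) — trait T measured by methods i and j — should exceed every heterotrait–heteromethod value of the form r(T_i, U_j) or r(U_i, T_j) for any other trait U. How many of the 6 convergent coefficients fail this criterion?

Convergent coefficients and their comparison sets:
TA (methods 1·2): 0.38 vs {0.25, 0.20} → pass.
TA (methods 1·3): 0.60 vs {0.28, 0.34} → pass.
TA (methods 2·3): 0.38 vs {0.19, 0.38} → fail.
SE (methods 1·2): 0.43 vs {0.20, 0.25} → pass.
SE (methods 1·3): 0.40 vs {0.34, 0.28} → pass.
SE (methods 2·3): 0.52 vs {0.38, 0.19} → pass.
1 of 6 fail.

1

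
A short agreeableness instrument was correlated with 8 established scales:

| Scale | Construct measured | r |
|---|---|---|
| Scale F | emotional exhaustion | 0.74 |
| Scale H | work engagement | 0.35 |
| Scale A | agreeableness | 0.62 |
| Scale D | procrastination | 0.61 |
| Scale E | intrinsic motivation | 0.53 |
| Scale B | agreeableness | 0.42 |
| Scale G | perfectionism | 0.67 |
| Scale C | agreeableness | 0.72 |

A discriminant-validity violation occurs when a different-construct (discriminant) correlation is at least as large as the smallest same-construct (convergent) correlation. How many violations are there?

Convergent (same construct = agreeableness): Scale A, Scale B, Scale C.
Smallest convergent = 0.42. Discriminant values: 0.74, 0.35, 0.61, 0.53, 0.67; count ≥ 0.42 → 4.

4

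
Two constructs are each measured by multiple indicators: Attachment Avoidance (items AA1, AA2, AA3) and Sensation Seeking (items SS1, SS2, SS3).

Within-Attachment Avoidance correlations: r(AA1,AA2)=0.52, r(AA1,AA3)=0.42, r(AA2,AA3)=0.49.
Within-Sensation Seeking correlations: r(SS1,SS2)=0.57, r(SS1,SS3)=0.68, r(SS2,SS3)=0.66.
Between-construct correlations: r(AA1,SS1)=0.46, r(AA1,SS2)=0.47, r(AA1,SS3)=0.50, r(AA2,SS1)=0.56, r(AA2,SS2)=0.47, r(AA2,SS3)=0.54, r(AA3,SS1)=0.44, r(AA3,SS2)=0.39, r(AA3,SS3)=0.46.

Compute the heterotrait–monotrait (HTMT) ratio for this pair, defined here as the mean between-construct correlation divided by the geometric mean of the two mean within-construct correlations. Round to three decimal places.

Mean between = 4.29/9 = 0.4767.
Mean within-AA = 1.43/3 = 0.4767; mean within-SS = 1.91/3 = 0.6367.
Geometric mean = √(0.4767 × 0.6367) = 0.5509.
HTMT = 0.4767 / 0.5509 = 0.865.

0.865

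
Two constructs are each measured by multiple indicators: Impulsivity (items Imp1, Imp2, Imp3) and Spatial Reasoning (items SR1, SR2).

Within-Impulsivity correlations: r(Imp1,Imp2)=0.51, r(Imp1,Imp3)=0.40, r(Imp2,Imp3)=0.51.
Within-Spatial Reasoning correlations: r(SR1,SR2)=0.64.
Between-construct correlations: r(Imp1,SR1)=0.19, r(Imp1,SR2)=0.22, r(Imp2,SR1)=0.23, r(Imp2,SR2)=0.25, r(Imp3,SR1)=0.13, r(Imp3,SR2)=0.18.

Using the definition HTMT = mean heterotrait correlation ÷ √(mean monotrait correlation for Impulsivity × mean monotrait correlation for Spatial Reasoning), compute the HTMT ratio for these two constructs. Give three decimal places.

0.363

Between-construct mean = 1.20/6 = 0.2000.
Mean within-Imp = 1.42/3 = 0.4733; mean within-SR = 0.64/1 = 0.6400.
Geometric mean = √(0.4733 × 0.6400) = 0.5504.
HTMT = 0.2000 / 0.5504 = 0.363.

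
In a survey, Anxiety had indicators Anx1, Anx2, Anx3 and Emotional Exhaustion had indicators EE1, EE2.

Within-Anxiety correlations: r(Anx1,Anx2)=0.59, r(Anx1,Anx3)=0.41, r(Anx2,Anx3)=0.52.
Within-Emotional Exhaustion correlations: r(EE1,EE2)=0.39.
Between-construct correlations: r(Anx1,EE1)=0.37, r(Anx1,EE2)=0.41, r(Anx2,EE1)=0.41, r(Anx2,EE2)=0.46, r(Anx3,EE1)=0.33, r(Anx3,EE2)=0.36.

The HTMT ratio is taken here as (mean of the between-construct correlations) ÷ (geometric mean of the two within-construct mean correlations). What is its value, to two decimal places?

Mean between = 2.34/6 = 0.3900.
Mean within-Anx = 1.52/3 = 0.5067; mean within-EE = 0.39/1 = 0.3900.
Geometric mean = √(0.5067 × 0.3900) = 0.4445.
HTMT = 0.3900 / 0.4445 = 0.88.

0.88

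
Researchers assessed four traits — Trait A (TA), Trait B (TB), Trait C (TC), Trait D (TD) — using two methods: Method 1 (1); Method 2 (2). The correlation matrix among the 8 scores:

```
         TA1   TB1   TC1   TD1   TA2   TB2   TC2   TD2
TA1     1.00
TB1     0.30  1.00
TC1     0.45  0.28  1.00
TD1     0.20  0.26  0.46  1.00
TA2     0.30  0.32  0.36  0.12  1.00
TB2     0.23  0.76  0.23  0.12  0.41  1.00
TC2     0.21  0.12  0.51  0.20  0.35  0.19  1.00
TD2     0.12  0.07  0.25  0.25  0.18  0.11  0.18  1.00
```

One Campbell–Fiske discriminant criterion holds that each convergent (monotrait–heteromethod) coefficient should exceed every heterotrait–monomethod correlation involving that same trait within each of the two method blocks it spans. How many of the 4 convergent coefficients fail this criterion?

2

Checking each validity diagonal entry against its comparison values:
TA (methods 1·2): 0.30 vs {0.30, 0.41, 0.45, 0.35, 0.20, 0.18} → fail.
TB (methods 1·2): 0.76 vs {0.30, 0.41, 0.28, 0.19, 0.26, 0.11} → pass.
TC (methods 1·2): 0.51 vs {0.45, 0.35, 0.28, 0.19, 0.46, 0.18} → pass.
TD (methods 1·2): 0.25 vs {0.20, 0.18, 0.26, 0.11, 0.46, 0.18} → fail.
2 of 4 fail.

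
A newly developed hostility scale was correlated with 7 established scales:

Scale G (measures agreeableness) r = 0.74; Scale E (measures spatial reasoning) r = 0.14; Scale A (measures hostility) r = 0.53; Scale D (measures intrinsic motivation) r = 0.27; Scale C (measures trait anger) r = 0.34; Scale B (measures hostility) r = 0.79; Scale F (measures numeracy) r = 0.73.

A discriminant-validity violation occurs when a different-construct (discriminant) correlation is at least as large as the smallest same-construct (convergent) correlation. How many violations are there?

2

Convergent (same construct = hostility): Scale A, Scale B.
Smallest convergent = 0.53. Discriminant values: 0.74, 0.14, 0.27, 0.34, 0.73; count ≥ 0.53 → 2.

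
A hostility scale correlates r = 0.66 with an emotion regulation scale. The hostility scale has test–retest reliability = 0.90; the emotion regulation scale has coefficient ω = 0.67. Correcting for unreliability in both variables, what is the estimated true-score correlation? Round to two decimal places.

r_true = r_obs / √(r_xx · r_yy) = 0.66 / √(0.90 × 0.67) = 0.66 / √0.6030 = 0.66 / 0.7765 ≈ 0.85.

0.85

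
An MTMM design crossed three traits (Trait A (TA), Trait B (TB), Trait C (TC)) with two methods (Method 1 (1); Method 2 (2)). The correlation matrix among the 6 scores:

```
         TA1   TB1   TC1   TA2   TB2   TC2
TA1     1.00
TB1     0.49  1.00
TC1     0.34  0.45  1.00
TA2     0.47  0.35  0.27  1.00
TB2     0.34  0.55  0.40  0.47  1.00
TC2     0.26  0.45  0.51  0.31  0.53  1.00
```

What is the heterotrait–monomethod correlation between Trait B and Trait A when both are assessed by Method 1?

0.49

Different traits, same method: r(TB1, TA1) = 0.49.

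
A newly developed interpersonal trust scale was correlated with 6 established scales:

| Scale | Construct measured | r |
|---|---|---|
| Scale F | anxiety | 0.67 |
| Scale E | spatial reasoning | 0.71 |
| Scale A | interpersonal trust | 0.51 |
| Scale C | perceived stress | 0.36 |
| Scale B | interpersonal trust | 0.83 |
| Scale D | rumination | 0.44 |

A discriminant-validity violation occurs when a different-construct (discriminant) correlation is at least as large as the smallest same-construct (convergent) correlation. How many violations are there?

Convergent (same construct = interpersonal trust): Scale A, Scale B.
Smallest convergent = 0.51. Discriminant values: 0.67, 0.71, 0.36, 0.44; count ≥ 0.51 → 2.

2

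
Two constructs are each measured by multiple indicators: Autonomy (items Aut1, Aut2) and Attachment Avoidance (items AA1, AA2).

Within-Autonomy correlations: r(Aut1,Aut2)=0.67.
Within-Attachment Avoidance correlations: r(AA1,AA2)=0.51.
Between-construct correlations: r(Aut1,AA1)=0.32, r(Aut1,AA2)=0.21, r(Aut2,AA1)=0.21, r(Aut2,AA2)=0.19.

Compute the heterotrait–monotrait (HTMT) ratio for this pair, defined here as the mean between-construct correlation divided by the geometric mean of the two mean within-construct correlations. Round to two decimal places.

Between-construct mean = 0.93/4 = 0.2325.
Mean within-Aut = 0.67/1 = 0.6700; mean within-AA = 0.51/1 = 0.5100.
Geometric mean = √(0.6700 × 0.5100) = 0.5846.
HTMT = 0.2325 / 0.5846 = 0.40.

0.40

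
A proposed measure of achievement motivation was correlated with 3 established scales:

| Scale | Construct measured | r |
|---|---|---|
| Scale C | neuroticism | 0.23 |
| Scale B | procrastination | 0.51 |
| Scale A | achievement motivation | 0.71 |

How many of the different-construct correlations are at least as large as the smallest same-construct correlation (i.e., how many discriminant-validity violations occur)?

0

Convergent (same construct = achievement motivation): Scale A.
Smallest convergent = 0.71. Discriminant values: 0.23, 0.51; count ≥ 0.71 → 0.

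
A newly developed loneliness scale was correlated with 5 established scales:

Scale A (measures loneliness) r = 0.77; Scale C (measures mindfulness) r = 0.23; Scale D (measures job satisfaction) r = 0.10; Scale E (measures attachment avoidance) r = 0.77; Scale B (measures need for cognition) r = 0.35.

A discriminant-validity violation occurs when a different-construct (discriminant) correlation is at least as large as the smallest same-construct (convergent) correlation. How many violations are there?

Convergent (same construct = loneliness): Scale A.
Smallest convergent = 0.77. Discriminant values: 0.23, 0.10, 0.77, 0.35; count ≥ 0.77 → 1.

1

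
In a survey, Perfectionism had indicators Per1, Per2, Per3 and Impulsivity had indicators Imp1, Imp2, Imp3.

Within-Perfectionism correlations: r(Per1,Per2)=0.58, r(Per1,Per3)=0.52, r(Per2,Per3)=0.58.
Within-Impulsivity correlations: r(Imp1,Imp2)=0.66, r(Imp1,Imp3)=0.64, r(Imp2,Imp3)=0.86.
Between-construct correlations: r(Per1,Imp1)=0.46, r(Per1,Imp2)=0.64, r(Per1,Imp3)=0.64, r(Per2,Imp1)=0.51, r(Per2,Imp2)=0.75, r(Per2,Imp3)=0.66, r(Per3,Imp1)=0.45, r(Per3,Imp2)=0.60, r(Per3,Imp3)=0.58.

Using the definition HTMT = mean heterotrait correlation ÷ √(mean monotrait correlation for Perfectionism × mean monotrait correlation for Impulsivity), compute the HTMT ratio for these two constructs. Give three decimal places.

0.926

Between-construct mean = 5.29/9 = 0.5878.
Mean within-Per = 1.68/3 = 0.5600; mean within-Imp = 2.16/3 = 0.7200.
Geometric mean = √(0.5600 × 0.7200) = 0.6350.
HTMT = 0.5878 / 0.6350 = 0.926.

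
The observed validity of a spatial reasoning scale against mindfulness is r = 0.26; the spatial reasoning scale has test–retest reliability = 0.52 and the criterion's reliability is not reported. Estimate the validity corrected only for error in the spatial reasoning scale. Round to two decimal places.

0.36

Single correction: r_c = r_obs / √r_xx = 0.26 / √0.52 = 0.26 / 0.7211 ≈ 0.36.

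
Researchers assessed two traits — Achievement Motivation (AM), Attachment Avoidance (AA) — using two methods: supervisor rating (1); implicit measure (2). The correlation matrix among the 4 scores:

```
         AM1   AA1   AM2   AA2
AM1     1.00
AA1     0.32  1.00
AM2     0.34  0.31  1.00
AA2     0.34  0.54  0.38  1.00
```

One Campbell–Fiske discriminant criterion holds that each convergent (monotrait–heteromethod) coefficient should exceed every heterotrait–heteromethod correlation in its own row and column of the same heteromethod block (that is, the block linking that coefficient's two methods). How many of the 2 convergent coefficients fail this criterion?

1

Checking each validity diagonal entry against its comparison values:
AM (methods 1·2): 0.34 vs {0.34, 0.31} → fail.
AA (methods 1·2): 0.54 vs {0.31, 0.34} → pass.
1 of 2 fail.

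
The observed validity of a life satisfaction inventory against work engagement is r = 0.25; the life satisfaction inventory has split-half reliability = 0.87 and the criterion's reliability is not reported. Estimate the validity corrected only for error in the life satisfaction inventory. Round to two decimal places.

0.27

Single correction: r_c = r_obs / √r_xx = 0.25 / √0.87 = 0.25 / 0.9327 ≈ 0.27.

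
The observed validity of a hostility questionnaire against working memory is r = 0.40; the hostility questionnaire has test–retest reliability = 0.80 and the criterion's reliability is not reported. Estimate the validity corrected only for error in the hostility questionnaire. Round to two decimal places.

Single correction: r_c = r_obs / √r_xx = 0.40 / √0.80 = 0.40 / 0.8944 ≈ 0.45.

0.45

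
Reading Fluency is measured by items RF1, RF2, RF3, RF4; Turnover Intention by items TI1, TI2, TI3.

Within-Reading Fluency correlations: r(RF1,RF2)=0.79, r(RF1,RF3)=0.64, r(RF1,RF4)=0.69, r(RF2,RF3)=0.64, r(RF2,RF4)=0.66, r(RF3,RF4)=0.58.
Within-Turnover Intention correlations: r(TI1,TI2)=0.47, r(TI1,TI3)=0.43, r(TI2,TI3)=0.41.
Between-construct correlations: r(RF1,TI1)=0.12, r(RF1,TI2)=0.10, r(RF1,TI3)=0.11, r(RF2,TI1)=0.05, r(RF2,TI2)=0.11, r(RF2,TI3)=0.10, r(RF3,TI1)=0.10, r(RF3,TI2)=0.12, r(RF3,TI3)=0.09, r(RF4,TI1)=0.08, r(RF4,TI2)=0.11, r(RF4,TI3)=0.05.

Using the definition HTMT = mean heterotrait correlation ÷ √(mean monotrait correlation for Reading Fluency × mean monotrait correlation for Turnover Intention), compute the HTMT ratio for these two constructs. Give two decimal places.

0.18

Between-construct mean = 1.14/12 = 0.0950.
Mean within-RF = 4.00/6 = 0.6667; mean within-TI = 1.31/3 = 0.4367.
Geometric mean = √(0.6667 × 0.4367) = 0.5396.
HTMT = 0.0950 / 0.5396 = 0.18.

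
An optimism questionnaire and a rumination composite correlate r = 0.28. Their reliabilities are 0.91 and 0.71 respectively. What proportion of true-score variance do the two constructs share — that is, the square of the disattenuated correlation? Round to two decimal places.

0.12

Disattenuated r = 0.28 / √(0.91 × 0.71) = 0.28 / 0.8038 = 0.3483.
Shared true-score variance = 0.3483² = 0.1213 ≈ 0.12.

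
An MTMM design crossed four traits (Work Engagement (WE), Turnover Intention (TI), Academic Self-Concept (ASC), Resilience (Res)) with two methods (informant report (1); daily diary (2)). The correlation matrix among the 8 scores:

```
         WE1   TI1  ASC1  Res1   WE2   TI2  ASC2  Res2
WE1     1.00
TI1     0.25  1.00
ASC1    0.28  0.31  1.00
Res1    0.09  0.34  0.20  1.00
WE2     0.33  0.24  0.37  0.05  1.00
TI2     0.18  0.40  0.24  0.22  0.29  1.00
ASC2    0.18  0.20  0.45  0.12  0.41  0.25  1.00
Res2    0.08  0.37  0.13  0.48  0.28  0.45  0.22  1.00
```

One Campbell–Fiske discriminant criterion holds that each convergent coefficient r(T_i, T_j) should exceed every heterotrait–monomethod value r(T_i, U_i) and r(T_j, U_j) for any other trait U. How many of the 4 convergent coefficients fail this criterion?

Checking each validity diagonal entry against its comparison values:
WE (methods 1·2): 0.33 vs {0.25, 0.29, 0.28, 0.41, 0.09, 0.28} → fail.
TI (methods 1·2): 0.40 vs {0.25, 0.29, 0.31, 0.25, 0.34, 0.45} → fail.
ASC (methods 1·2): 0.45 vs {0.28, 0.41, 0.31, 0.25, 0.20, 0.22} → pass.
Res (methods 1·2): 0.48 vs {0.09, 0.28, 0.34, 0.45, 0.20, 0.22} → pass.
2 of 4 fail.

2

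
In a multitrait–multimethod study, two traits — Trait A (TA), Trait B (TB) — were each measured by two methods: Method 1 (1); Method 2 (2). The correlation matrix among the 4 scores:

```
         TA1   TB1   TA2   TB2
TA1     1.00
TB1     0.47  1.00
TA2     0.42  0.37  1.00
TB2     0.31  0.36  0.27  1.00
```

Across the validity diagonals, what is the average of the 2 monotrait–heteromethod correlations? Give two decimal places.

0.39

Convergent values: 0.42, 0.36; mean = 0.78/2 = 0.39.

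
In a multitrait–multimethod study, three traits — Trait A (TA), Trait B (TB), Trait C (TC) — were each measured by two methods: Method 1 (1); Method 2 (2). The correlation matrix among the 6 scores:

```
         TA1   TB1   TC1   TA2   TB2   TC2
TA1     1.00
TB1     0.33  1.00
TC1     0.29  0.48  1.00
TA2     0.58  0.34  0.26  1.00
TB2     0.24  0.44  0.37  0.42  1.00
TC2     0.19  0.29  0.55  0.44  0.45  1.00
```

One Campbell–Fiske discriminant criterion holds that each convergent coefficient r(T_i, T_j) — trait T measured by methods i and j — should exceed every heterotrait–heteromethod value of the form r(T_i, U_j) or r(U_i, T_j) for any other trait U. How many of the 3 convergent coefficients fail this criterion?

Checking each validity diagonal entry against its comparison values:
TA (methods 1·2): 0.58 vs {0.24, 0.34, 0.19, 0.26} → pass.
TB (methods 1·2): 0.44 vs {0.34, 0.24, 0.29, 0.37} → pass.
TC (methods 1·2): 0.55 vs {0.26, 0.19, 0.37, 0.29} → pass.
0 of 3 fail.

0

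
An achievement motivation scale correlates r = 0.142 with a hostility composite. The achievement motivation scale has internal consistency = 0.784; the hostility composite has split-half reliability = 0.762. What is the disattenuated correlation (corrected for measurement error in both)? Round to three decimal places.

r_true = r_obs / √(r_xx · r_yy) = 0.142 / √(0.784 × 0.762) = 0.142 / √0.597408 = 0.142 / 0.7729 ≈ 0.184.

0.184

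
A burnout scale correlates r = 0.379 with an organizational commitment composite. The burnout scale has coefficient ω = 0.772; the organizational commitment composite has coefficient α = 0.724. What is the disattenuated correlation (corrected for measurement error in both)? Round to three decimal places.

r_true = r_obs / √(r_xx · r_yy) = 0.379 / √(0.772 × 0.724) = 0.379 / √0.558928 = 0.379 / 0.7476 ≈ 0.507.

0.507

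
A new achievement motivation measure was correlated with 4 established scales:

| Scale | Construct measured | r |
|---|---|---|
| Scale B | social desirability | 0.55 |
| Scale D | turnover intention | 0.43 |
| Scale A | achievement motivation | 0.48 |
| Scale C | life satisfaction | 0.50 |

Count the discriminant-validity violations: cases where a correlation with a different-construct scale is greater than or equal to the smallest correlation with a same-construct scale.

Convergent (same construct = achievement motivation): Scale A.
Smallest convergent = 0.48. Discriminant values: 0.55, 0.43, 0.50; count ≥ 0.48 → 2.

2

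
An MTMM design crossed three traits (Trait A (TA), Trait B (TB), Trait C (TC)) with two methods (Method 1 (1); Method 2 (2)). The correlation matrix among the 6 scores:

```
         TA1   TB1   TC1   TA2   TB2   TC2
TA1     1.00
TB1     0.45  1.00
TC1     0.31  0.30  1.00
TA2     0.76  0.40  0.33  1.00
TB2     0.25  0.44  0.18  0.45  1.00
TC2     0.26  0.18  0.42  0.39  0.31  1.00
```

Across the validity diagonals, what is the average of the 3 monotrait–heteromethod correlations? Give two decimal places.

0.54

Convergent values: 0.76, 0.44, 0.42; mean = 1.62/3 = 0.54.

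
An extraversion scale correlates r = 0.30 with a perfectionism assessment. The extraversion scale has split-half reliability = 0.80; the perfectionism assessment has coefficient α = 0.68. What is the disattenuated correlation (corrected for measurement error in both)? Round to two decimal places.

r_true = r_obs / √(r_xx · r_yy) = 0.30 / √(0.80 × 0.68) = 0.30 / √0.5440 = 0.30 / 0.7376 ≈ 0.41.

0.41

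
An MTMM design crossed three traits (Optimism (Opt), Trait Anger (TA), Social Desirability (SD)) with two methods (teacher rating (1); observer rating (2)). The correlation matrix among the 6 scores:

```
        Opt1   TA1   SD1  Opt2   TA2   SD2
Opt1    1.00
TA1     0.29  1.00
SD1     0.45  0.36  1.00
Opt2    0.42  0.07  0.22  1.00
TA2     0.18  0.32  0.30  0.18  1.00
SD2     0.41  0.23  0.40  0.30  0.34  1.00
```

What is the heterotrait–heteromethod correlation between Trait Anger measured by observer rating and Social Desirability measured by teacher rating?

0.30

Different traits and methods: r(TA2, SD1) = 0.30.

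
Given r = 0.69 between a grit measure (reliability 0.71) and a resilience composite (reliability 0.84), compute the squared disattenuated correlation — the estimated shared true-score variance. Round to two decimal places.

0.80

Disattenuated r = 0.69 / √(0.71 × 0.84) = 0.69 / 0.7723 = 0.8934.
Shared true-score variance = 0.8934² = 0.7982 ≈ 0.80.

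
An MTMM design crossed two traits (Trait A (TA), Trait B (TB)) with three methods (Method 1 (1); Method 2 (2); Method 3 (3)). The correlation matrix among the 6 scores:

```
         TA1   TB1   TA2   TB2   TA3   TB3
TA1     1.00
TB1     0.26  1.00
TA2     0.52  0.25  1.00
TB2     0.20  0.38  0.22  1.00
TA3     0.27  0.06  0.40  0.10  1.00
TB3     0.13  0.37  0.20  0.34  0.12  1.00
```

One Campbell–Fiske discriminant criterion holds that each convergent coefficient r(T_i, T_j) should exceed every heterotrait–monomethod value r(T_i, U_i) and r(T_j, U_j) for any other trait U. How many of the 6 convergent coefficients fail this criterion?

0

Convergent coefficients and their comparison sets:
TA (methods 1·2): 0.52 vs {0.26, 0.22} → pass.
TA (methods 1·3): 0.27 vs {0.26, 0.12} → pass.
TA (methods 2·3): 0.40 vs {0.22, 0.12} → pass.
TB (methods 1·2): 0.38 vs {0.26, 0.22} → pass.
TB (methods 1·3): 0.37 vs {0.26, 0.12} → pass.
TB (methods 2·3): 0.34 vs {0.22, 0.12} → pass.
0 of 6 fail.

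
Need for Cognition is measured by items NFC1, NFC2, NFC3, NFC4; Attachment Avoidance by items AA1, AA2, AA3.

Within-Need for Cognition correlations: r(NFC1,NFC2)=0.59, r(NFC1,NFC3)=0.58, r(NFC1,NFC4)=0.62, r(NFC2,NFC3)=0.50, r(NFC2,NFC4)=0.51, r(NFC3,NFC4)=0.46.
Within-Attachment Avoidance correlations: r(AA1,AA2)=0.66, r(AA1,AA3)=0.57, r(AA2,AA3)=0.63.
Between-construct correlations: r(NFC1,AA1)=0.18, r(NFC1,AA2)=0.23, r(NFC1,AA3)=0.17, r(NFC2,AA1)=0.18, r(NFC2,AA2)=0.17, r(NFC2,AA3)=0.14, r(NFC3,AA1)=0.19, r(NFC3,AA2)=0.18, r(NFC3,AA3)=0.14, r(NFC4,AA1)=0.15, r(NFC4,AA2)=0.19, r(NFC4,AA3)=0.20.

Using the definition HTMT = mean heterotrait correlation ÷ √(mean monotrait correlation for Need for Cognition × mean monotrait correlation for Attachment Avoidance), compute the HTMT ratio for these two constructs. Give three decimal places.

Between-construct mean = 2.12/12 = 0.1767.
Mean within-NFC = 3.26/6 = 0.5433; mean within-AA = 1.86/3 = 0.6200.
Geometric mean = √(0.5433 × 0.6200) = 0.5804.
HTMT = 0.1767 / 0.5804 = 0.304.

0.304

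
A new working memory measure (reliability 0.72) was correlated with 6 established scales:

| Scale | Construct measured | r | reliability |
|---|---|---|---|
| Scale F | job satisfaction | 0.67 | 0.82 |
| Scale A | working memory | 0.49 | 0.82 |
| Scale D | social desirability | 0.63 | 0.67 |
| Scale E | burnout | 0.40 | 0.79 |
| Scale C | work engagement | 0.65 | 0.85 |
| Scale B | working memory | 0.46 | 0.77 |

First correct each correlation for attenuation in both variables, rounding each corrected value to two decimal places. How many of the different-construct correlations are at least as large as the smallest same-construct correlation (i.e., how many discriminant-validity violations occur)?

3

Disattenuated r (r / √(r_scale · r_new)):
  Scale F (disc): 0.67 / √(0.82·0.72) = 0.87
  Scale A (conv): 0.49 / √(0.82·0.72) = 0.64
  Scale D (disc): 0.63 / √(0.67·0.72) = 0.91
  Scale E (disc): 0.40 / √(0.79·0.72) = 0.53
  Scale C (disc): 0.65 / √(0.85·0.72) = 0.83
  Scale B (conv): 0.46 / √(0.77·0.72) = 0.62
Smallest convergent = 0.62. Discriminant values: 0.87, 0.91, 0.53, 0.83; count ≥ 0.62 → 3.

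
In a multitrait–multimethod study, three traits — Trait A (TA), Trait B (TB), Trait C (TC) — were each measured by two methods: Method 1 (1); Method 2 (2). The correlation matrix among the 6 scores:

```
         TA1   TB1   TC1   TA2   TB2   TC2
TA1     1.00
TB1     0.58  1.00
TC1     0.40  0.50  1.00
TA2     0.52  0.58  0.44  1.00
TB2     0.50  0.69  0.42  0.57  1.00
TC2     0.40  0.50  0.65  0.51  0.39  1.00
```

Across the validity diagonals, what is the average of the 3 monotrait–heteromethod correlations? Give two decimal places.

0.62

Convergent values: 0.52, 0.69, 0.65; mean = 1.86/3 = 0.62.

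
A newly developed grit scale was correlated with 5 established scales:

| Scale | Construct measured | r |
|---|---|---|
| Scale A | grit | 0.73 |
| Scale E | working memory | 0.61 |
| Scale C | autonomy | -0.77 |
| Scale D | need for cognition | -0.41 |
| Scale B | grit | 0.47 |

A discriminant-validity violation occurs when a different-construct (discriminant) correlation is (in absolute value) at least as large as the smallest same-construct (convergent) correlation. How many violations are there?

Convergent (same construct = grit): Scale A, Scale B.
Smallest convergent = 0.47. Discriminant |r|: 0.61, 0.77, 0.41; count ≥ 0.47 → 2.

2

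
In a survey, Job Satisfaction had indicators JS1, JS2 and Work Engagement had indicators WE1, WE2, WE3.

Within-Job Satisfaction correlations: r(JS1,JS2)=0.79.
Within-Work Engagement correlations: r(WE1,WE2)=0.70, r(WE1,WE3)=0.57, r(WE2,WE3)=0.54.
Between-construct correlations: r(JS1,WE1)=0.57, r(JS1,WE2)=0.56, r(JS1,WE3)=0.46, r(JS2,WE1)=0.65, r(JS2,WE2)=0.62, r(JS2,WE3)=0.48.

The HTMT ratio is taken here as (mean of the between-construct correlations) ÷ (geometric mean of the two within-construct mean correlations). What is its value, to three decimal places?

0.806

Mean between = 3.34/6 = 0.5567.
Mean within-JS = 0.79/1 = 0.7900; mean within-WE = 1.81/3 = 0.6033.
Geometric mean = √(0.7900 × 0.6033) = 0.6904.
HTMT = 0.5567 / 0.6904 = 0.806.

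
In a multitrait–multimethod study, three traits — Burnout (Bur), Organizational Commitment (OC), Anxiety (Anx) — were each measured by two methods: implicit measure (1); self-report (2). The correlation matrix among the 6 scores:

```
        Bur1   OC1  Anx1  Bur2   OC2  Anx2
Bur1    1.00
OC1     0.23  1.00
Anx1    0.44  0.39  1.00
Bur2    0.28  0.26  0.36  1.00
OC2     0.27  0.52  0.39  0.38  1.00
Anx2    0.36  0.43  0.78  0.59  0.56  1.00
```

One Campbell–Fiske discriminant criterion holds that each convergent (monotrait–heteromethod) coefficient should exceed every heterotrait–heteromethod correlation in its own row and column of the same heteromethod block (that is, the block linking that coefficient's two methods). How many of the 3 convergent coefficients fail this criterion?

Checking each validity diagonal entry against its comparison values:
Bur (methods 1·2): 0.28 vs {0.27, 0.26, 0.36, 0.36} → fail.
OC (methods 1·2): 0.52 vs {0.26, 0.27, 0.43, 0.39} → pass.
Anx (methods 1·2): 0.78 vs {0.36, 0.36, 0.39, 0.43} → pass.
1 of 3 fail.

1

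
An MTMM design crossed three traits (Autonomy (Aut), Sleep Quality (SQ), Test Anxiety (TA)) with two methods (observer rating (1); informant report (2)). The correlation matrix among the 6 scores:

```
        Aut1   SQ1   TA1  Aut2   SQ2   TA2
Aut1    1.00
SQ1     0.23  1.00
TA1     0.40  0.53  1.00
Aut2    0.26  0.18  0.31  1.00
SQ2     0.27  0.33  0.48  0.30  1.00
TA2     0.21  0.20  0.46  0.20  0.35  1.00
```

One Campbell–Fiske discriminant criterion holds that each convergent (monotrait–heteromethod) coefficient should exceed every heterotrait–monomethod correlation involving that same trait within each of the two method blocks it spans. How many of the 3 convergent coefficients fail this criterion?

3

Checking each validity diagonal entry against its comparison values:
Aut (methods 1·2): 0.26 vs {0.23, 0.30, 0.40, 0.20} → fail.
SQ (methods 1·2): 0.33 vs {0.23, 0.30, 0.53, 0.35} → fail.
TA (methods 1·2): 0.46 vs {0.40, 0.20, 0.53, 0.35} → fail.
3 of 3 fail.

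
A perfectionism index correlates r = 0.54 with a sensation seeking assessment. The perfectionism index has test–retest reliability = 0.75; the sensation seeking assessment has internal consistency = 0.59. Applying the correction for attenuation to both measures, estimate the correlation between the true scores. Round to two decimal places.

r_true = r_obs / √(r_xx · r_yy) = 0.54 / √(0.75 × 0.59) = 0.54 / √0.4425 = 0.54 / 0.6652 ≈ 0.81.

0.81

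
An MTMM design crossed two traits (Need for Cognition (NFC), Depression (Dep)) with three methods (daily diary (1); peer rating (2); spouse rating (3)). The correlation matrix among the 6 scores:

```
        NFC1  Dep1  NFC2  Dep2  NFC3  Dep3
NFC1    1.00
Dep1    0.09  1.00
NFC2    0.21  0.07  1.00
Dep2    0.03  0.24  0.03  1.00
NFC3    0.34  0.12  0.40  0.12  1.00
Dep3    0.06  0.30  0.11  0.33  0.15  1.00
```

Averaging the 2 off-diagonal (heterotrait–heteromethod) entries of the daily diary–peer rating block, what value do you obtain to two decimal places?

HTHM values (method 1 × method 2): 0.03, 0.07; mean = 0.10/2 = 0.05.

0.05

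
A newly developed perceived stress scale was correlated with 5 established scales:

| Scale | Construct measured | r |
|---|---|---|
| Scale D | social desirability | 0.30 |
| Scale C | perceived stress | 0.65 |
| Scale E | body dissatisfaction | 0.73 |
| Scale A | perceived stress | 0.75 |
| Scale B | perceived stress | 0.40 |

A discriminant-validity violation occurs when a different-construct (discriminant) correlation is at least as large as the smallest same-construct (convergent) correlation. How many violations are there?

1

Convergent (same construct = perceived stress): Scale C, Scale A, Scale B.
Smallest convergent = 0.40. Discriminant values: 0.30, 0.73; count ≥ 0.40 → 1.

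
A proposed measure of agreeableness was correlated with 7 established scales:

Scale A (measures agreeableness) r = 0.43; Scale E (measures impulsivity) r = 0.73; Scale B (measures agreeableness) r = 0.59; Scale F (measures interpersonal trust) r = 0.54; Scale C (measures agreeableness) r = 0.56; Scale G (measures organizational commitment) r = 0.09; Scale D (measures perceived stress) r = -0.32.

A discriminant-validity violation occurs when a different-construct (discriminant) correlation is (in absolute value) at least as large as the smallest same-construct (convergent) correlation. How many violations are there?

2

Convergent (same construct = agreeableness): Scale A, Scale B, Scale C.
Smallest convergent = 0.43. Discriminant |r|: 0.73, 0.54, 0.09, 0.32; count ≥ 0.43 → 2.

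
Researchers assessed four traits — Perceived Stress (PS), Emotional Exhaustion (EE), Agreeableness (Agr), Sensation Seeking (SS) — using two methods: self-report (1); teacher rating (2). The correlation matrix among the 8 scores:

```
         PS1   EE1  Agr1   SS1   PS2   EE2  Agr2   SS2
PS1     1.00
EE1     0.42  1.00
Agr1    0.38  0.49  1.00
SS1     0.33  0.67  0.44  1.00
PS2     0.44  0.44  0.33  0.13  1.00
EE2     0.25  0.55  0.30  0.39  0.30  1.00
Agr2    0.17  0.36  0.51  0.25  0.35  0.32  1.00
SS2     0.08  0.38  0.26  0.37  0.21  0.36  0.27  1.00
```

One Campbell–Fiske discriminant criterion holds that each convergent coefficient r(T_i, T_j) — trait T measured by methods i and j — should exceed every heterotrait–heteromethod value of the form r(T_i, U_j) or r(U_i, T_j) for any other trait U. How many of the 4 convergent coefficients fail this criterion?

Checking each validity diagonal entry against its comparison values:
PS (methods 1·2): 0.44 vs {0.25, 0.44, 0.17, 0.33, 0.08, 0.13} → fail.
EE (methods 1·2): 0.55 vs {0.44, 0.25, 0.36, 0.30, 0.38, 0.39} → pass.
Agr (methods 1·2): 0.51 vs {0.33, 0.17, 0.30, 0.36, 0.26, 0.25} → pass.
SS (methods 1·2): 0.37 vs {0.13, 0.08, 0.39, 0.38, 0.25, 0.26} → fail.
2 of 4 fail.

2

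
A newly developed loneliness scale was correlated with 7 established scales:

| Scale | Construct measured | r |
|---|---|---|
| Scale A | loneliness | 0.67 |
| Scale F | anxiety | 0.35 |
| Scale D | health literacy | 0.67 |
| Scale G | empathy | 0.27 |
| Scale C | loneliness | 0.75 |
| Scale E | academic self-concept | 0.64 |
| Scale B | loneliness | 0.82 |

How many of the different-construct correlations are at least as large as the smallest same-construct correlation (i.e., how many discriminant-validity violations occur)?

1

Convergent (same construct = loneliness): Scale A, Scale C, Scale B.
Smallest convergent = 0.67. Discriminant values: 0.35, 0.67, 0.27, 0.64; count ≥ 0.67 → 1.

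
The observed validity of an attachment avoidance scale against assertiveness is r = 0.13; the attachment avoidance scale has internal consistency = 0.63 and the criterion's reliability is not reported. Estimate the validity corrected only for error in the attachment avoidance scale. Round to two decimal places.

Single correction: r_c = r_obs / √r_xx = 0.13 / √0.63 = 0.13 / 0.7937 ≈ 0.16.

0.16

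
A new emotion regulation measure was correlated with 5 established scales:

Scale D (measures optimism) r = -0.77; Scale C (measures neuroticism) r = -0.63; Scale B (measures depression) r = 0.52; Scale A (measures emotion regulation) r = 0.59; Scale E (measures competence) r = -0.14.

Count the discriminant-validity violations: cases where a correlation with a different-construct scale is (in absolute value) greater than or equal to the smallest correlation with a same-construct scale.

2

Convergent (same construct = emotion regulation): Scale A.
Smallest convergent = 0.59. Discriminant |r|: 0.77, 0.63, 0.52, 0.14; count ≥ 0.59 → 2.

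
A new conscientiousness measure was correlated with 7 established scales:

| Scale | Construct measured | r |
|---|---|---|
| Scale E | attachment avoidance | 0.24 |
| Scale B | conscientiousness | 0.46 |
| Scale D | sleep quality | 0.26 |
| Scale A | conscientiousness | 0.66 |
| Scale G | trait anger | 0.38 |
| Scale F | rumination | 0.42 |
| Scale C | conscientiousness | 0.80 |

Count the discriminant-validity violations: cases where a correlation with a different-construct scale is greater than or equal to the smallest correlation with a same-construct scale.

0

Convergent (same construct = conscientiousness): Scale B, Scale A, Scale C.
Smallest convergent = 0.46. Discriminant values: 0.24, 0.26, 0.38, 0.42; count ≥ 0.46 → 0.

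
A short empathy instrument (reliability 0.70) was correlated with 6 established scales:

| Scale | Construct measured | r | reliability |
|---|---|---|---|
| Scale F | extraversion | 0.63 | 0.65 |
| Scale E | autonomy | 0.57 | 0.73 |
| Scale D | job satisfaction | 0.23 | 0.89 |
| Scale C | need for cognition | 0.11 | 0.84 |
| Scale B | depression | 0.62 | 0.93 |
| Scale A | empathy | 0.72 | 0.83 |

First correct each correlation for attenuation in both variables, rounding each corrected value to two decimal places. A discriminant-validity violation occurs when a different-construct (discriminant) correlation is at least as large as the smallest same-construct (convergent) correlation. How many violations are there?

0

Disattenuated r (r / √(r_scale · r_new)):
  Scale F (disc): 0.63 / √(0.65·0.70) = 0.93
  Scale E (disc): 0.57 / √(0.73·0.70) = 0.80
  Scale D (disc): 0.23 / √(0.89·0.70) = 0.29
  Scale C (disc): 0.11 / √(0.84·0.70) = 0.14
  Scale B (disc): 0.62 / √(0.93·0.70) = 0.77
  Scale A (conv): 0.72 / √(0.83·0.70) = 0.94
Smallest convergent = 0.94. Discriminant values: 0.93, 0.80, 0.29, 0.14, 0.77; count ≥ 0.94 → 0.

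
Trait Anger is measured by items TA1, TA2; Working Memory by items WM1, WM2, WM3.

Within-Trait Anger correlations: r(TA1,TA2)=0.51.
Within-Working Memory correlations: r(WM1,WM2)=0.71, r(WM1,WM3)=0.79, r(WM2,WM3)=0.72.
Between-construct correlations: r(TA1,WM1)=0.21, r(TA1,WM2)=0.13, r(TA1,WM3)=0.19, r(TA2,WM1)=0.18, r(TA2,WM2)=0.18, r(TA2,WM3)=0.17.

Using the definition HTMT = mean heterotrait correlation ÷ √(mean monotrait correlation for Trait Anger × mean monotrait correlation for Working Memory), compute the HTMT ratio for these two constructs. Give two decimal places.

Mean heterotrait r = 1.06/6 = 0.1767.
Mean within-TA = 0.51/1 = 0.5100; mean within-WM = 2.22/3 = 0.7400.
Geometric mean = √(0.5100 × 0.7400) = 0.6143.
HTMT = 0.1767 / 0.6143 = 0.29.

0.29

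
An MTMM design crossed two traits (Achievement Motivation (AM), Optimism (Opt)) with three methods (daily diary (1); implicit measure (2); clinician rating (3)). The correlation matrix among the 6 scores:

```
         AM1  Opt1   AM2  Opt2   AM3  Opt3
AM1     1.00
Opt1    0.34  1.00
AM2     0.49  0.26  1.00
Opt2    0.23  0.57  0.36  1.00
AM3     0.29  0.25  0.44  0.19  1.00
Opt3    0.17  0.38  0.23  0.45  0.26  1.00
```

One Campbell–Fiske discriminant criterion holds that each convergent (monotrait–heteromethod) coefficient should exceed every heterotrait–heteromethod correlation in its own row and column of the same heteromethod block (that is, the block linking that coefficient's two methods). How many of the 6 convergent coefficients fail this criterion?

0

Each convergent coefficient versus the relevant comparison correlations:
AM (methods 1·2): 0.49 vs {0.23, 0.26} → pass.
AM (methods 1·3): 0.29 vs {0.17, 0.25} → pass.
AM (methods 2·3): 0.44 vs {0.23, 0.19} → pass.
Opt (methods 1·2): 0.57 vs {0.26, 0.23} → pass.
Opt (methods 1·3): 0.38 vs {0.25, 0.17} → pass.
Opt (methods 2·3): 0.45 vs {0.19, 0.23} → pass.
0 of 6 fail.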